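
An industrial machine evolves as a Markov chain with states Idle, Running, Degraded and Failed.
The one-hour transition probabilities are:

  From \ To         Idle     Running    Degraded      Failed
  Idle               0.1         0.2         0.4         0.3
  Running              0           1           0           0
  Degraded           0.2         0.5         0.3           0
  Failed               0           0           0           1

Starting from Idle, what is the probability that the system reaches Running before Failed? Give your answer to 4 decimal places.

Let h(s) be the probability of absorption at Running starting from transient state s. Then h(Running) = 1 and h(Failed) = 0. By first-step analysis:
h(Idle) = 0.1·h(Idle) + 0.2·1 + 0.4·h(Degraded) + 0.3·0
h(Degraded) = 0.2·h(Idle) + 0.5·1 + 0.3·h(Degraded)
Solving: h(Idle) = 0.6182, h(Degraded) = 0.8909.
Starting from Idle, the probability is 0.6182.

0.6182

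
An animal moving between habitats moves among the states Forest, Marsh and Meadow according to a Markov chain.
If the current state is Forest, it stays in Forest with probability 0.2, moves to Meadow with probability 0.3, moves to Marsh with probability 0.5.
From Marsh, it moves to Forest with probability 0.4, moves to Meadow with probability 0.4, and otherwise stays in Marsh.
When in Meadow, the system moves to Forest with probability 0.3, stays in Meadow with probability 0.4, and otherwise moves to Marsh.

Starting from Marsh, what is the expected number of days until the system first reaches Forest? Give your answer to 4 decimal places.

2.7778

Let t(s) be the expected number of days to first reach Forest from state s, with t(Forest) = 0. Conditioning on the first day:
t(Marsh) = 1 + 0.2·t(Marsh) + 0.4·t(Meadow)
t(Meadow) = 1 + 0.3·t(Marsh) + 0.4·t(Meadow)
Solving: t(Marsh) = 2.7778, t(Meadow) = 3.0556.
Expected days from Marsh to Forest: 2.7778.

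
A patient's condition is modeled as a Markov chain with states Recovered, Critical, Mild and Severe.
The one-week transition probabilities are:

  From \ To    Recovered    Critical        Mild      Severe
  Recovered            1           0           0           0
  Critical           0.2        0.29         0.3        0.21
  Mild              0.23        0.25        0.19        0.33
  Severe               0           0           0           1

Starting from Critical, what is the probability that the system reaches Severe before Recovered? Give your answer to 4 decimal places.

0.5381

Let h(s) be the probability of absorption at Severe starting from transient state s. Then h(Severe) = 1 and h(Recovered) = 0. By first-step analysis:
h(Critical) = 0.2·0 + 0.29·h(Critical) + 0.3·h(Mild) + 0.21·1
h(Mild) = 0.23·0 + 0.25·h(Critical) + 0.19·h(Mild) + 0.33·1
Solving: h(Critical) = 0.5381, h(Mild) = 0.5735.
Starting from Critical, the probability is 0.5381.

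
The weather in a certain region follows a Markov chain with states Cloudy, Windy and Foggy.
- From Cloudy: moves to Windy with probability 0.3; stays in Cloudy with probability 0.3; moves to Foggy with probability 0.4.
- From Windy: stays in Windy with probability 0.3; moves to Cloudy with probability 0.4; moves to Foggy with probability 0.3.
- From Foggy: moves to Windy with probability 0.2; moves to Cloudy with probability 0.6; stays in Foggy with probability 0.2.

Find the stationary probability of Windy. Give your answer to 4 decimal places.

Let the stationary distribution be π with π = πP and π_1 + π_2 + π_3 = 1.
π_1 = 0.3·π_1 + 0.4·π_2 + 0.6·π_3
π_2 = 0.3·π_1 + 0.3·π_2 + 0.2·π_3
Solving with the normalization constraint gives π = (0.4202, 0.2689, 0.3109).
So the stationary probability of Windy is 0.2689.

0.2689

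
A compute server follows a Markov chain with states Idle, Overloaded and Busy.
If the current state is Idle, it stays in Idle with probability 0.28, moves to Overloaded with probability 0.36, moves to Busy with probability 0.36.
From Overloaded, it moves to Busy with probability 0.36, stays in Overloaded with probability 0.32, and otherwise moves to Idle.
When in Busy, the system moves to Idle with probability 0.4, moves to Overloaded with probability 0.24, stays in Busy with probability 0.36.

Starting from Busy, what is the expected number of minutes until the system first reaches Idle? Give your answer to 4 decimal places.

2.6376

Let t(s) be the expected number of minutes to first reach Idle from state s, with t(Idle) = 0. Conditioning on the first minute:
t(Overloaded) = 1 + 0.32·t(Overloaded) + 0.36·t(Busy)
t(Busy) = 1 + 0.24·t(Overloaded) + 0.36·t(Busy)
Solving: t(Overloaded) = 2.8670, t(Busy) = 2.6376.
Expected minutes from Busy to Idle: 2.6376.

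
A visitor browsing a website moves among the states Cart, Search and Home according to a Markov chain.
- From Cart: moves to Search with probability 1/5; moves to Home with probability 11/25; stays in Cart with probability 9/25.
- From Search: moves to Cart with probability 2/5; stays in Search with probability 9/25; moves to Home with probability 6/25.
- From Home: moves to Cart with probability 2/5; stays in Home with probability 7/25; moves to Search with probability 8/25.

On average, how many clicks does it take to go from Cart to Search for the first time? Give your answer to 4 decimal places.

Let t(s) be the expected number of clicks to first reach Search from state s, with t(Search) = 0. Conditioning on the first click:
t(Cart) = 1 + 0.36·t(Cart) + 0.44·t(Home)
t(Home) = 1 + 0.4·t(Cart) + 0.28·t(Home)
Solving: t(Cart) = 4.0730, t(Home) = 3.6517.
Expected clicks from Cart to Search: 4.0730.

4.0730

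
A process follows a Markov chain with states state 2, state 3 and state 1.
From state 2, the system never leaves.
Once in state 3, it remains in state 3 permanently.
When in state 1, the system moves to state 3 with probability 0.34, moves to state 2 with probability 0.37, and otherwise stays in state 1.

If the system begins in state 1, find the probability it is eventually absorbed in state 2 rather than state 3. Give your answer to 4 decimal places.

Let h(s) be the probability of absorption at state 2 starting from transient state s. Then h(state 2) = 1 and h(state 3) = 0. By first-step analysis:
h(state 1) = 0.37·1 + 0.34·0 + 0.29·h(state 1)
Solving: h(state 1) = 0.5211.
Starting from state 1, the probability is 0.5211.

0.5211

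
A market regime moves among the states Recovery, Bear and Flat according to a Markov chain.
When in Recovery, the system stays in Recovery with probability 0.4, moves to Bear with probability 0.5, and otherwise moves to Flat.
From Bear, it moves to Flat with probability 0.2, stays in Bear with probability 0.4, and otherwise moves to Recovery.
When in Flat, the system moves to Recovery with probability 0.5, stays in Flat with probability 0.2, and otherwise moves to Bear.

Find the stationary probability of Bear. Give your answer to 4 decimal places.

0.4257

Let the stationary distribution be π with π = πP and π_1 + π_2 + π_3 = 1.
π_1 = 0.4·π_1 + 0.4·π_2 + 0.5·π_3
π_2 = 0.5·π_1 + 0.4·π_2 + 0.3·π_3
Solving with the normalization constraint gives π = (0.4158, 0.4257, 0.1584).
So the stationary probability of Bear is 0.4257.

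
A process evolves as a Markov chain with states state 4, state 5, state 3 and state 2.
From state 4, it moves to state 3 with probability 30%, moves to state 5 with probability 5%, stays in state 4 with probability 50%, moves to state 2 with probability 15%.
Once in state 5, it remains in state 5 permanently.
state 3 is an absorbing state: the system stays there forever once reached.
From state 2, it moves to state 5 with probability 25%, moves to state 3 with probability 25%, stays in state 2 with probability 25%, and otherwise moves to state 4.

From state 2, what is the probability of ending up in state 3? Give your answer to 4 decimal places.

0.5926

Let h(s) be the probability of absorption at state 3 starting from transient state s. Then h(state 3) = 1 and h(state 5) = 0. By first-step analysis:
h(state 4) = 0.5·h(state 4) + 0.05·0 + 0.3·1 + 0.15·h(state 2)
h(state 2) = 0.25·h(state 4) + 0.25·0 + 0.25·1 + 0.25·h(state 2)
Solving: h(state 4) = 0.7778, h(state 2) = 0.5926.
Starting from state 2, the probability is 0.5926.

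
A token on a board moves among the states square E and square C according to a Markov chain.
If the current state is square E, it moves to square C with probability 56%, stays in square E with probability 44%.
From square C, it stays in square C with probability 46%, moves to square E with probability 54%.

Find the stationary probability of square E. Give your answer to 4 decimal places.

0.4909

Let the stationary distribution be π with π = πP and π_1 + π_2 = 1.
π_1 = 0.44·π_1 + 0.54·π_2
Solving with the normalization constraint gives π = (0.4909, 0.5091).
So the stationary probability of square E is 0.4909.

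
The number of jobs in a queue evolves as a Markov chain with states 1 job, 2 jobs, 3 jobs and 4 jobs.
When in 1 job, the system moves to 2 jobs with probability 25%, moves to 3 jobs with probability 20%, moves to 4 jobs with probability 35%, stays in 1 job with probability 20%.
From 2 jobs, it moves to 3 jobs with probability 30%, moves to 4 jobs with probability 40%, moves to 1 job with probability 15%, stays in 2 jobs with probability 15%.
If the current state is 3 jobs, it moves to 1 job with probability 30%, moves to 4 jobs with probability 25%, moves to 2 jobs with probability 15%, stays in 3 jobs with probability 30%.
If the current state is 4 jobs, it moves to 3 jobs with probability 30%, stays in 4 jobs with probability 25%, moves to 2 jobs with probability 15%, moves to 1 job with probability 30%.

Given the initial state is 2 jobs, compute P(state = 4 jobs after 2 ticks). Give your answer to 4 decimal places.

Propagate the distribution vector 2 ticks from 2 jobs.
After 0 ticks: (0.0000, 1.0000, 0.0000, 0.0000)
After 1 tick: (0.1500, 0.1500, 0.3000, 0.4000)
After 2 ticks: (0.2625, 0.1650, 0.2850, 0.2875)
P(in 4 jobs after 2 ticks) = 0.2875

0.2875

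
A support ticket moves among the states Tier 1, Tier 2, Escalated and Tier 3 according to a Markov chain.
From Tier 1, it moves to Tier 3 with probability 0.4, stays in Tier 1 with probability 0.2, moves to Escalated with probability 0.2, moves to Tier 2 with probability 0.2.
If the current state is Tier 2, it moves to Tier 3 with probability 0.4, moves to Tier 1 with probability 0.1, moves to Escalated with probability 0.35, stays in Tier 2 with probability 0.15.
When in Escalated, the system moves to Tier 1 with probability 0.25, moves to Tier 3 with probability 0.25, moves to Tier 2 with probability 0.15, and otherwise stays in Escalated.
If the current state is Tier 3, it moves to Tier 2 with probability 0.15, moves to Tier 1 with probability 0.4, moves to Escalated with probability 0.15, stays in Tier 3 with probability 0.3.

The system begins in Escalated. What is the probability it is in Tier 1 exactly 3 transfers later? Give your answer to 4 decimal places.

0.2614

Propagate the distribution vector 3 transfers from Escalated.
After 0 transfers: (0.0000, 0.0000, 1.0000, 0.0000)
After 1 transfer: (0.2500, 0.1500, 0.3500, 0.2500)
After 2 transfers: (0.2525, 0.1625, 0.2625, 0.3225)
After 3 transfers: (0.2614, 0.1626, 0.2476, 0.3284)
P(in Tier 1 after 3 transfers) = 0.2614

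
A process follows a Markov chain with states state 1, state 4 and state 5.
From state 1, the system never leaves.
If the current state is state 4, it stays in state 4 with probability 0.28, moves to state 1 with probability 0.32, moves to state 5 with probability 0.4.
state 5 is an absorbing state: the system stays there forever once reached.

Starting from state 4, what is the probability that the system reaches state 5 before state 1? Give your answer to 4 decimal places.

0.5556

Let h(s) be the probability of absorption at state 5 starting from transient state s. Then h(state 5) = 1 and h(state 1) = 0. By first-step analysis:
h(state 4) = 0.32·0 + 0.28·h(state 4) + 0.4·1
Solving: h(state 4) = 0.5556.
Starting from state 4, the probability is 0.5556.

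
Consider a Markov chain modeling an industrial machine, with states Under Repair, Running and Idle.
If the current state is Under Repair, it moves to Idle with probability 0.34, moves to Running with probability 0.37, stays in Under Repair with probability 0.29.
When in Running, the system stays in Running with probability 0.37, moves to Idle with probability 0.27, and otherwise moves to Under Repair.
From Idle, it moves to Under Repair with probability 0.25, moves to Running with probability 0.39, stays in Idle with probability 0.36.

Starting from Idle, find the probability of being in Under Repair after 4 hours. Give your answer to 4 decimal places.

0.3035

Propagate the distribution vector 4 hours from Idle.
After 0 hours: (0.0000, 0.0000, 1.0000)
After 1 hour: (0.2500, 0.3900, 0.3600)
After 2 hours: (0.3029, 0.3772, 0.3199)
After 3 hours: (0.3036, 0.3764, 0.3200)
After 4 hours: (0.3035, 0.3764, 0.3201)
P(in Under Repair after 4 hours) = 0.3035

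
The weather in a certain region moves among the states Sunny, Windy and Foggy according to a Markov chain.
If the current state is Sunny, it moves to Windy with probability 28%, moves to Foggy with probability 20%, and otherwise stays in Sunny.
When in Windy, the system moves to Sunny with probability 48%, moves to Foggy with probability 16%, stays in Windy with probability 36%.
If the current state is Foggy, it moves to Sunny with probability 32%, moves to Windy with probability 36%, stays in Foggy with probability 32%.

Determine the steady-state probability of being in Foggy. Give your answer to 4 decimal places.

0.2126

Let the stationary distribution be π with π = πP and π_1 + π_2 + π_3 = 1.
π_1 = 0.52·π_1 + 0.48·π_2 + 0.32·π_3
π_2 = 0.28·π_1 + 0.36·π_2 + 0.36·π_3
Solving with the normalization constraint gives π = (0.4646, 0.3228, 0.2126).
So the stationary probability of Foggy is 0.2126.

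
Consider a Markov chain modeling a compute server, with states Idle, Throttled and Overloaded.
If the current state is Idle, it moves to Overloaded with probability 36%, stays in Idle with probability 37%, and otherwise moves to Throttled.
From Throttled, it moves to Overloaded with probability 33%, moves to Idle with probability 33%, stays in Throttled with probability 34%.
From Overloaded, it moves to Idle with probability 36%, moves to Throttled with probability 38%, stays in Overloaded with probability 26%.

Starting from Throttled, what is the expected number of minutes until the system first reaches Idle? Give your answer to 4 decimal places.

Let t(s) be the expected number of minutes to first reach Idle from state s, with t(Idle) = 0. Conditioning on the first minute:
t(Throttled) = 1 + 0.34·t(Throttled) + 0.33·t(Overloaded)
t(Overloaded) = 1 + 0.38·t(Throttled) + 0.26·t(Overloaded)
Solving: t(Throttled) = 2.9477, t(Overloaded) = 2.8650.
Expected minutes from Throttled to Idle: 2.9477.

2.9477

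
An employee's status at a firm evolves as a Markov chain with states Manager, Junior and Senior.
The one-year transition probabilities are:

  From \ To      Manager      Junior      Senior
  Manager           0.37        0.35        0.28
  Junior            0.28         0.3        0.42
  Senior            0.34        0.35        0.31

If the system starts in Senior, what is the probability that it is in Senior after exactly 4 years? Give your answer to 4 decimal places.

0.3368

Propagate the distribution vector 4 years from Senior.
After 0 years: (0.0000, 0.0000, 1.0000)
After 1 year: (0.3400, 0.3500, 0.3100)
After 2 years: (0.3292, 0.3325, 0.3383)
After 3 years: (0.3299, 0.3334, 0.3367)
After 4 years: (0.3299, 0.3333, 0.3368)
P(in Senior after 4 years) = 0.3368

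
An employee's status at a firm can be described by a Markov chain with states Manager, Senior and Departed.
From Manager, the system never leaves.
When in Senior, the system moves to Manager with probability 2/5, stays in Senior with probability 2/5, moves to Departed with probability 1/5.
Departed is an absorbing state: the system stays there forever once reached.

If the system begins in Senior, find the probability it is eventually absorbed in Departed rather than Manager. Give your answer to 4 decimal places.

0.3333

Let h(s) be the probability of absorption at Departed starting from transient state s. Then h(Departed) = 1 and h(Manager) = 0. By first-step analysis:
h(Senior) = 0.4·0 + 0.4·h(Senior) + 0.2·1
Solving: h(Senior) = 0.3333.
Starting from Senior, the probability is 0.3333.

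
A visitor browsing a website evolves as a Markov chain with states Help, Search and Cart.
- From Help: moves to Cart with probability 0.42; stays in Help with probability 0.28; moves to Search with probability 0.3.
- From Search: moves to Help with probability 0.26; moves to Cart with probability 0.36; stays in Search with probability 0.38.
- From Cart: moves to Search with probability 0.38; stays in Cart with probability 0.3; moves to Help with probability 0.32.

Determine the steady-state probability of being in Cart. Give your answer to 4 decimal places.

0.3559

Let the stationary distribution be π with π = πP and π_1 + π_2 + π_3 = 1.
π_1 = 0.28·π_1 + 0.26·π_2 + 0.32·π_3
π_2 = 0.3·π_1 + 0.38·π_2 + 0.38·π_3
Solving with the normalization constraint gives π = (0.2871, 0.3570, 0.3559).
So the stationary probability of Cart is 0.3559.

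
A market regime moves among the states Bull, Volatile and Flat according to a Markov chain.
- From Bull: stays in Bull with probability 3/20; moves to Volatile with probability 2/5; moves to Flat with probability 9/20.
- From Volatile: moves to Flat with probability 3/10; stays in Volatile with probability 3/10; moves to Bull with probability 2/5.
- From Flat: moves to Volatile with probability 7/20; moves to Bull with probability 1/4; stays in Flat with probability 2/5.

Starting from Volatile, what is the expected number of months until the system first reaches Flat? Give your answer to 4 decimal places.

Let t(s) be the expected number of months to first reach Flat from state s, with t(Flat) = 0. Conditioning on the first month:
t(Bull) = 1 + 0.15·t(Bull) + 0.4·t(Volatile)
t(Volatile) = 1 + 0.4·t(Bull) + 0.3·t(Volatile)
Solving: t(Bull) = 2.5287, t(Volatile) = 2.8736.
Expected months from Volatile to Flat: 2.8736.

2.8736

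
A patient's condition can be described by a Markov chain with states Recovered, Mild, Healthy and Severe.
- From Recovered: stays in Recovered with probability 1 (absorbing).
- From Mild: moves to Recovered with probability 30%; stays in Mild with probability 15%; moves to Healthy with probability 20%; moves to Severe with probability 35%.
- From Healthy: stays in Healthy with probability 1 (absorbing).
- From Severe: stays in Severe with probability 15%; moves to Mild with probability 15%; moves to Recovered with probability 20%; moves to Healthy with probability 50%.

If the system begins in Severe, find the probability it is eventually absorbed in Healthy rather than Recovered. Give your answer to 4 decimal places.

Let h(s) be the probability of absorption at Healthy starting from transient state s. Then h(Healthy) = 1 and h(Recovered) = 0. By first-step analysis:
h(Mild) = 0.3·0 + 0.15·h(Mild) + 0.2·1 + 0.35·h(Severe)
h(Severe) = 0.2·0 + 0.15·h(Mild) + 0.5·1 + 0.15·h(Severe)
Solving: h(Mild) = 0.5149, h(Severe) = 0.6791.
Starting from Severe, the probability is 0.6791.

0.6791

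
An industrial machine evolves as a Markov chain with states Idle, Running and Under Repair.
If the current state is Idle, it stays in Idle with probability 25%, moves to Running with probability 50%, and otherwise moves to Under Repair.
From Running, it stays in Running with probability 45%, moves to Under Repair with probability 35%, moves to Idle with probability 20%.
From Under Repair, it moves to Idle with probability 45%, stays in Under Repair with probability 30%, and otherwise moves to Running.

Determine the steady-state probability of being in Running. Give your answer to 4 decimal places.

Let the stationary distribution be π with π = πP and π_1 + π_2 + π_3 = 1.
π_1 = 0.25·π_1 + 0.2·π_2 + 0.45·π_3
π_2 = 0.5·π_1 + 0.45·π_2 + 0.25·π_3
Solving with the normalization constraint gives π = (0.2910, 0.4034, 0.3056).
So the stationary probability of Running is 0.4034.

0.4034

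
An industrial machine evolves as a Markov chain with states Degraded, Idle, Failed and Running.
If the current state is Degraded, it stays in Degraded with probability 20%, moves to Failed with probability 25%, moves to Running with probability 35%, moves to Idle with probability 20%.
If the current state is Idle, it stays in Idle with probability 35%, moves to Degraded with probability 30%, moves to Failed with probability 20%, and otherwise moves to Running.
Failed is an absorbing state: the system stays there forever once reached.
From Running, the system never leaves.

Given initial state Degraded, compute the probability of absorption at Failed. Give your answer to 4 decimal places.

0.4402

Let h(s) be the probability of absorption at Failed starting from transient state s. Then h(Failed) = 1 and h(Running) = 0. By first-step analysis:
h(Degraded) = 0.2·h(Degraded) + 0.2·h(Idle) + 0.25·1 + 0.35·0
h(Idle) = 0.3·h(Degraded) + 0.35·h(Idle) + 0.2·1 + 0.15·0
Solving: h(Degraded) = 0.4402, h(Idle) = 0.5109.
Starting from Degraded, the probability is 0.4402.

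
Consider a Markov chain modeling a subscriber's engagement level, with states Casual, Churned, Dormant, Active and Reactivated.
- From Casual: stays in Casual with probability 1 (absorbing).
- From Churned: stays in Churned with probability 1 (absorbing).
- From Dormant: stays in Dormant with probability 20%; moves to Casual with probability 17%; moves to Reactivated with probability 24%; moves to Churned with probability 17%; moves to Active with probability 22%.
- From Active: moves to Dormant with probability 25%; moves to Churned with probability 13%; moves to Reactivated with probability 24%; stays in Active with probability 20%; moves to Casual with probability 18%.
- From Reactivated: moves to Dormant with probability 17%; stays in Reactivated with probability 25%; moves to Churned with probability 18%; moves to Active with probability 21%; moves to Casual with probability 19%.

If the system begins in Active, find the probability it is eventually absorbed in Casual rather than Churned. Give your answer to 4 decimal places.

Let h(s) be the probability of absorption at Casual starting from transient state s. Then h(Casual) = 1 and h(Churned) = 0. By first-step analysis:
h(Dormant) = 0.17·1 + 0.17·0 + 0.2·h(Dormant) + 0.22·h(Active) + 0.24·h(Reactivated)
h(Active) = 0.18·1 + 0.13·0 + 0.25·h(Dormant) + 0.2·h(Active) + 0.24·h(Reactivated)
h(Reactivated) = 0.19·1 + 0.18·0 + 0.17·h(Dormant) + 0.21·h(Active) + 0.25·h(Reactivated)
Solving: h(Dormant) = 0.5192, h(Active) = 0.5443, h(Reactivated) = 0.5234.
Starting from Active, the probability is 0.5443.

0.5443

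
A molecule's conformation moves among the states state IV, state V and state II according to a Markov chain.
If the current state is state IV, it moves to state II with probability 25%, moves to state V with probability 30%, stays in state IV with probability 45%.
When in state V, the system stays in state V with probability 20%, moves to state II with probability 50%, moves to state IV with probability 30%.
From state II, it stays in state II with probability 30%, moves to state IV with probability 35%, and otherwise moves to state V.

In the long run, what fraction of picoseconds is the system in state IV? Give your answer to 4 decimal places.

Let the stationary distribution be π with π = πP and π_1 + π_2 + π_3 = 1.
π_1 = 0.45·π_1 + 0.3·π_2 + 0.35·π_3
π_2 = 0.3·π_1 + 0.2·π_2 + 0.35·π_3
Solving with the normalization constraint gives π = (0.3729, 0.2881, 0.3390).
So the stationary probability of state IV is 0.3729.

0.3729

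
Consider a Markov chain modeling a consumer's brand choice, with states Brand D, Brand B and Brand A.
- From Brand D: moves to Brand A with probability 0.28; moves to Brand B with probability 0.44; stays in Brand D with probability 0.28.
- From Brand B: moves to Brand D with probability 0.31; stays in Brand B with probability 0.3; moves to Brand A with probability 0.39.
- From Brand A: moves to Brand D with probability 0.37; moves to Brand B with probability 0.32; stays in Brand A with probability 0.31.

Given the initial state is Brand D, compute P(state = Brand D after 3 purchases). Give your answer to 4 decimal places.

0.3207

Propagate the distribution vector 3 purchases from Brand D.
After 0 purchases: (1.0000, 0.0000, 0.0000)
After 1 purchase: (0.2800, 0.4400, 0.2800)
After 2 purchases: (0.3184, 0.3448, 0.3368)
After 3 purchases: (0.3207, 0.3513, 0.3280)
P(in Brand D after 3 purchases) = 0.3207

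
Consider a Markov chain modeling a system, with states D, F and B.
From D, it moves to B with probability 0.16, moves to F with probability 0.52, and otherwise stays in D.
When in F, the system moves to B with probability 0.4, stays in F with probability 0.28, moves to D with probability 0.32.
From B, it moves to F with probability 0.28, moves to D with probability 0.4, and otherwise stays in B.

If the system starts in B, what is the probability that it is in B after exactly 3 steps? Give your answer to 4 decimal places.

Propagate the distribution vector 3 steps from B.
After 0 steps: (0.0000, 0.0000, 1.0000)
After 1 step: (0.4000, 0.2800, 0.3200)
After 2 steps: (0.3456, 0.3760, 0.2784)
After 3 steps: (0.3423, 0.3629, 0.2948)
P(in B after 3 steps) = 0.2948

0.2948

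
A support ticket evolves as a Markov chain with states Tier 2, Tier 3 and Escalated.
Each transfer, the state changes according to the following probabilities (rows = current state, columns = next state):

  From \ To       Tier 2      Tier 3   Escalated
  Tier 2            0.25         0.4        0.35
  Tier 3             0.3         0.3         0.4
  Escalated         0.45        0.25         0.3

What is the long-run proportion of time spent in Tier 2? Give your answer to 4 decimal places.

Let the stationary distribution be π with π = πP and π_1 + π_2 + π_3 = 1.
π_1 = 0.25·π_1 + 0.3·π_2 + 0.45·π_3
π_2 = 0.4·π_1 + 0.3·π_2 + 0.25·π_3
Solving with the normalization constraint gives π = (0.3355, 0.3161, 0.3484).
So the stationary probability of Tier 2 is 0.3355.

0.3355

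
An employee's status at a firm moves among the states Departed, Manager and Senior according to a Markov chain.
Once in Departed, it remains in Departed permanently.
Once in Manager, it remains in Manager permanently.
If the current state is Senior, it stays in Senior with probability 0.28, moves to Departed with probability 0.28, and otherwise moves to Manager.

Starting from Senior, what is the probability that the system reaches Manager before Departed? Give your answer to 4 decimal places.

0.6111

Let h(s) be the probability of absorption at Manager starting from transient state s. Then h(Manager) = 1 and h(Departed) = 0. By first-step analysis:
h(Senior) = 0.28·0 + 0.44·1 + 0.28·h(Senior)
Solving: h(Senior) = 0.6111.
Starting from Senior, the probability is 0.6111.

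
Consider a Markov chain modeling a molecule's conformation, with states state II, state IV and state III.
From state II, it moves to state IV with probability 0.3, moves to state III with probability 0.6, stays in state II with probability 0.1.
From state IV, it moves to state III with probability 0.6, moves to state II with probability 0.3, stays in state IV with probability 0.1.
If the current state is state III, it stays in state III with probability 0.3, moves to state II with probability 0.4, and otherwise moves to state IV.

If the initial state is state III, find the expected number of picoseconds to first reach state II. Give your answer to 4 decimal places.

Let t(s) be the expected number of picoseconds to first reach state II from state s, with t(state II) = 0. Conditioning on the first picosecond:
t(state IV) = 1 + 0.1·t(state IV) + 0.6·t(state III)
t(state III) = 1 + 0.3·t(state IV) + 0.3·t(state III)
Solving: t(state IV) = 2.8889, t(state III) = 2.6667.
Expected picoseconds from state III to state II: 2.6667.

2.6667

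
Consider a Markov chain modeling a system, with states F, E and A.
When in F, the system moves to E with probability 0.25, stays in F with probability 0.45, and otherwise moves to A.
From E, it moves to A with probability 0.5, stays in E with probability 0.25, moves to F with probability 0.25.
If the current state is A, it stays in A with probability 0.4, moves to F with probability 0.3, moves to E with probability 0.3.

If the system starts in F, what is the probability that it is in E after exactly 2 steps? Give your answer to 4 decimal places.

0.2650

Sum over the intermediate state after 1 step:
P = P(F→F)·P(F→E) + P(F→E)·P(E→E) + P(F→A)·P(A→E)
  = 0.45×0.25 + 0.25×0.25 + 0.3×0.3
  = 0.1125 + 0.0625 + 0.0900 = 0.2650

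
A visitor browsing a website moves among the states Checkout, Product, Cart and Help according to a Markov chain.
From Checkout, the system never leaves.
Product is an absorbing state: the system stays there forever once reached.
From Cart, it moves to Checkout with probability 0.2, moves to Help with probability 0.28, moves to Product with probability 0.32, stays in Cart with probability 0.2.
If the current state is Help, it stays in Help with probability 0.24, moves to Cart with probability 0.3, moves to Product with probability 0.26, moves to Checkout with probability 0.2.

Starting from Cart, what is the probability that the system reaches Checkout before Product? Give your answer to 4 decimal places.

Let h(s) be the probability of absorption at Checkout starting from transient state s. Then h(Checkout) = 1 and h(Product) = 0. By first-step analysis:
h(Cart) = 0.2·1 + 0.32·0 + 0.2·h(Cart) + 0.28·h(Help)
h(Help) = 0.2·1 + 0.26·0 + 0.3·h(Cart) + 0.24·h(Help)
Solving: h(Cart) = 0.3969, h(Help) = 0.4198.
Starting from Cart, the probability is 0.3969.

0.3969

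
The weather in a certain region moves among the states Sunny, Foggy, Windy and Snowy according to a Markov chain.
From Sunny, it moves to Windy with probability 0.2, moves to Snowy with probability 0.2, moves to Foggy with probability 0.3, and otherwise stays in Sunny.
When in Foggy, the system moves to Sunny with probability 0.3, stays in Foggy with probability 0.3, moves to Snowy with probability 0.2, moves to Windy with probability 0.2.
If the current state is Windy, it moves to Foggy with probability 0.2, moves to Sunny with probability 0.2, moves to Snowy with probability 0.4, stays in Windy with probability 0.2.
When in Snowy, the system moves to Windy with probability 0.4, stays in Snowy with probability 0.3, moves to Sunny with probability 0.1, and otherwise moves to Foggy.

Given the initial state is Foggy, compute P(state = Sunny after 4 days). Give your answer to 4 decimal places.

0.2200

Propagate the distribution vector 4 days from Foggy.
After 0 days: (0.0000, 1.0000, 0.0000, 0.0000)
After 1 day: (0.3000, 0.3000, 0.2000, 0.2000)
After 2 days: (0.2400, 0.2600, 0.2400, 0.2600)
After 3 days: (0.2240, 0.2500, 0.2520, 0.2740)
After 4 days: (0.2200, 0.2474, 0.2548, 0.2778)
P(in Sunny after 4 days) = 0.2200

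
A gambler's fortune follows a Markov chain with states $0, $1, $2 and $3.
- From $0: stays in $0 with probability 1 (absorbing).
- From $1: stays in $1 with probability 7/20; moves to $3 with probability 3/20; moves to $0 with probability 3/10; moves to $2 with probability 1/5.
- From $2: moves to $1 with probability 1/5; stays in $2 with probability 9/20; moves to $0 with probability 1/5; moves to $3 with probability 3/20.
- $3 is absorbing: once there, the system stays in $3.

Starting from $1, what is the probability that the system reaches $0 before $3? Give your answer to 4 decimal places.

Let h(s) be the probability of absorption at $0 starting from transient state s. Then h($0) = 1 and h($3) = 0. By first-step analysis:
h($1) = 0.3·1 + 0.35·h($1) + 0.2·h($2) + 0.15·0
h($2) = 0.2·1 + 0.2·h($1) + 0.45·h($2) + 0.15·0
Solving: h($1) = 0.6457, h($2) = 0.5984.
Starting from $1, the probability is 0.6457.

0.6457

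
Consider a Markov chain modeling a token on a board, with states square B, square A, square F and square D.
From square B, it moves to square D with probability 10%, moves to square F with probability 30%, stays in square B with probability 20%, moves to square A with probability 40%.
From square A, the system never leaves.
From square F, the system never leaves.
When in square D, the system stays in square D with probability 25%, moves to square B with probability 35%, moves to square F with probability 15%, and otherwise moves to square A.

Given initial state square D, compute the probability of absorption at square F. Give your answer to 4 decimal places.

Let h(s) be the probability of absorption at square F starting from transient state s. Then h(square F) = 1 and h(square A) = 0. By first-step analysis:
h(square B) = 0.2·h(square B) + 0.4·0 + 0.3·1 + 0.1·h(square D)
h(square D) = 0.35·h(square B) + 0.25·0 + 0.15·1 + 0.25·h(square D)
Solving: h(square B) = 0.4248, h(square D) = 0.3982.
Starting from square D, the probability is 0.3982.

0.3982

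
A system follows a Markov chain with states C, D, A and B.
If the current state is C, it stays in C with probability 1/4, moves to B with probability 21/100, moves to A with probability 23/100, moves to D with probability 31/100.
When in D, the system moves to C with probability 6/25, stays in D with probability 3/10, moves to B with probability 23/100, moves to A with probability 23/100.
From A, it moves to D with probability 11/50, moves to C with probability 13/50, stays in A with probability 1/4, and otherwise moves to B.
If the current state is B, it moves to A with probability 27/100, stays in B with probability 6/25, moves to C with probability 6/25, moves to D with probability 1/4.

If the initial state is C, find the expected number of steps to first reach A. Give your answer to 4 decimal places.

4.1858

Let t(s) be the expected number of steps to first reach A from state s, with t(A) = 0. Conditioning on the first step:
t(C) = 1 + 0.25·t(C) + 0.31·t(D) + 0.21·t(B)
t(D) = 1 + 0.24·t(C) + 0.3·t(D) + 0.23·t(B)
t(B) = 1 + 0.24·t(C) + 0.25·t(D) + 0.24·t(B)
Solving: t(C) = 4.1858, t(D) = 4.1824, t(B) = 4.0134.
Expected steps from C to A: 4.1858.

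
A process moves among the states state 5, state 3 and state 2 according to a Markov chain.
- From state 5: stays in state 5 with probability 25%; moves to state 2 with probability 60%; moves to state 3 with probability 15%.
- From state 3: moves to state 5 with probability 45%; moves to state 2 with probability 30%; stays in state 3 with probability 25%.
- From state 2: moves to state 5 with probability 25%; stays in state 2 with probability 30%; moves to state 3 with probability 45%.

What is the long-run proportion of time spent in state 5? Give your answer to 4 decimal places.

0.3095

Let the stationary distribution be π with π = πP and π_1 + π_2 + π_3 = 1.
π_1 = 0.25·π_1 + 0.45·π_2 + 0.25·π_3
π_2 = 0.15·π_1 + 0.25·π_2 + 0.45·π_3
Solving with the normalization constraint gives π = (0.3095, 0.2976, 0.3929).
So the stationary probability of state 5 is 0.3095.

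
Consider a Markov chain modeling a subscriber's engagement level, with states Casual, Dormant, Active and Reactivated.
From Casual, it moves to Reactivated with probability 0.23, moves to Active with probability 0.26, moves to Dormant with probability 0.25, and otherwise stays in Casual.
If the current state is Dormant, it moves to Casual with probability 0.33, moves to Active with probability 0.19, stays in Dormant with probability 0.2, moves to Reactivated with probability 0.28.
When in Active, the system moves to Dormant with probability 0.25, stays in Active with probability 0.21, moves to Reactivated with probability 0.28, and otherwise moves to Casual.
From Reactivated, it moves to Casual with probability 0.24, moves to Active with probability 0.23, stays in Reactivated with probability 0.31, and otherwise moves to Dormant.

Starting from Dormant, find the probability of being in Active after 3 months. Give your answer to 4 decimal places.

0.2242

Propagate the distribution vector 3 months from Dormant.
After 0 months: (0.0000, 1.0000, 0.0000, 0.0000)
After 1 month: (0.3300, 0.2000, 0.1900, 0.2800)
After 2 months: (0.2684, 0.2316, 0.2281, 0.2719)
After 3 months: (0.2708, 0.2303, 0.2242, 0.2747)
P(in Active after 3 months) = 0.2242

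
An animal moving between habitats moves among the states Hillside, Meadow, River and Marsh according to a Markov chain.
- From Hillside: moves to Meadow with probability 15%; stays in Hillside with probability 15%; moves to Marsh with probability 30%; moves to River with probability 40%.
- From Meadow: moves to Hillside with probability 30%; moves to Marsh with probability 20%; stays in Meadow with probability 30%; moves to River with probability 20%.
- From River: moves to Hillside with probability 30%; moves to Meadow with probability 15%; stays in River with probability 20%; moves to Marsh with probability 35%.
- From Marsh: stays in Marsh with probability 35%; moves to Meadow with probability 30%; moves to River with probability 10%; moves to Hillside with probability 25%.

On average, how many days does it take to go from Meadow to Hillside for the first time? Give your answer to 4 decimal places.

Let t(s) be the expected number of days to first reach Hillside from state s, with t(Hillside) = 0. Conditioning on the first day:
t(Meadow) = 1 + 0.3·t(Meadow) + 0.2·t(River) + 0.2·t(Marsh)
t(River) = 1 + 0.15·t(Meadow) + 0.2·t(River) + 0.35·t(Marsh)
t(Marsh) = 1 + 0.3·t(Meadow) + 0.1·t(River) + 0.35·t(Marsh)
Solving: t(Meadow) = 3.4879, t(River) = 3.5181, t(Marsh) = 3.6895.
Expected days from Meadow to Hillside: 3.4879.

3.4879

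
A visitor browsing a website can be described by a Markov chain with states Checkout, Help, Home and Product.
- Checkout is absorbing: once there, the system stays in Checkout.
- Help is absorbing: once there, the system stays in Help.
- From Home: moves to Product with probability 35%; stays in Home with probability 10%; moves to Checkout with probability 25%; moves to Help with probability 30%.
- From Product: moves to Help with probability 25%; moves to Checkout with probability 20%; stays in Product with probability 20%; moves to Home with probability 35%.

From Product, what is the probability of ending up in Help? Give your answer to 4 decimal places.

0.5523

Let h(s) be the probability of absorption at Help starting from transient state s. Then h(Help) = 1 and h(Checkout) = 0. By first-step analysis:
h(Home) = 0.25·0 + 0.3·1 + 0.1·h(Home) + 0.35·h(Product)
h(Product) = 0.2·0 + 0.25·1 + 0.35·h(Home) + 0.2·h(Product)
Solving: h(Home) = 0.5481, h(Product) = 0.5523.
Starting from Product, the probability is 0.5523.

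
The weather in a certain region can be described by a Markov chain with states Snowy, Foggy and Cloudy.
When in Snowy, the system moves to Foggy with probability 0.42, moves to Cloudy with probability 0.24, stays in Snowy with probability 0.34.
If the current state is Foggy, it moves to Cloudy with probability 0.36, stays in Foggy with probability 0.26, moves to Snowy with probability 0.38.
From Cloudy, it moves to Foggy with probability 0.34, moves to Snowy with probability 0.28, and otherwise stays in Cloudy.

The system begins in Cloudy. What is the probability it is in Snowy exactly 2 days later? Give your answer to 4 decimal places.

0.3308

Sum over the intermediate state after 1 day:
P = P(Cloudy→Snowy)·P(Snowy→Snowy) + P(Cloudy→Foggy)·P(Foggy→Snowy) + P(Cloudy→Cloudy)·P(Cloudy→Snowy)
  = 0.28×0.34 + 0.34×0.38 + 0.38×0.28
  = 0.0952 + 0.1292 + 0.1064 = 0.3308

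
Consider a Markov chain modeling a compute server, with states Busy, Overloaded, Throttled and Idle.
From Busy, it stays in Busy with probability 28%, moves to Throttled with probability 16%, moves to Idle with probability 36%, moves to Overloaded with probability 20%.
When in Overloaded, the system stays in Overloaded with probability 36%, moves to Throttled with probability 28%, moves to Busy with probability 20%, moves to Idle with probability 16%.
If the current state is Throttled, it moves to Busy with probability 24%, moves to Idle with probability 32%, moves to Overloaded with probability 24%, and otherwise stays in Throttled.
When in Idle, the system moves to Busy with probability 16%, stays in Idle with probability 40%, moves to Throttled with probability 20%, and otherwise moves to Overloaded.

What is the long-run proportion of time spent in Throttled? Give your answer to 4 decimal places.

Let the stationary distribution be π with π = πP and π_1 + π_2 + π_3 + π_4 = 1.
π_1 = 0.28·π_1 + 0.2·π_2 + 0.24·π_3 + 0.16·π_4
π_2 = 0.2·π_1 + 0.36·π_2 + 0.24·π_3 + 0.24·π_4
π_3 = 0.16·π_1 + 0.28·π_2 + 0.2·π_3 + 0.2·π_4
Solving with the normalization constraint gives π = (0.2131, 0.2630, 0.2125, 0.3113).
So the stationary probability of Throttled is 0.2125.

0.2125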